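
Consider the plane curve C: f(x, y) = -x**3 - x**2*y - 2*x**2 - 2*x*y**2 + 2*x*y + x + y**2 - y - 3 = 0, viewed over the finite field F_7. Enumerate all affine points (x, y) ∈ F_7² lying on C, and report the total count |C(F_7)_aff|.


Affine F_7-points: {(1, 3), (1, 4), (2, 1), (4, 5)}; count = 4.

For each of the 49 pairs (x, y) ∈ F_7², evaluate f(x, y) mod 7. Record the zeros.
  x = 0: [0↦4, 1↦4, 2↦6, 3↦3, 4↦2, 5↦3, 6↦6]  zeros at y ∈ ∅
  x = 1: [0↦2, 1↦1, 2↦5, 3↦0, 4↦0, 5↦5, 6↦1]  zeros at y ∈ {3, 4}
  x = 2: [0↦4, 1↦0, 2↦4, 3↦2, 4↦1, 5↦1, 6↦2]  zeros at y ∈ {1}
  x = 3: [0↦4, 1↦2, 2↦4, 3↦3, 4↦6, 5↦6, 6↦3]  zeros at y ∈ ∅
  x = 4: [0↦3, 1↦1, 2↦6, 3↦4, 4↦2, 5↦0, 6↦5]  zeros at y ∈ {5}
  x = 5: [0↦2, 1↦5, 2↦4, 3↦6, 4↦4, 5↦5, 6↦2]  zeros at y ∈ ∅
  x = 6: [0↦2, 1↦1, 2↦6, 3↦3, 4↦6, 5↦1, 6↦2]  zeros at y ∈ ∅
Collecting zeros: affine points = {(1, 3), (1, 4), (2, 1), (4, 5)}.
Total count |C(F_7)_aff| = 4.


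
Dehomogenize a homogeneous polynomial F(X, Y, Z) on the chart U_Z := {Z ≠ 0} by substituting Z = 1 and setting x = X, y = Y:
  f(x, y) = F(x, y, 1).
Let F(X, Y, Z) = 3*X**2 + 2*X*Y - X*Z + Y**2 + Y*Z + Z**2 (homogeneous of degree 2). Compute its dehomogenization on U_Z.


f(x, y) = 3*x**2 + 2*x*y - x + y**2 + y + 1

On U_Z we set Z = 1. Each monomial c·X^i·Y^j·Z^k in F becomes c·x^i·y^j·1^k = c·x^i·y^j.
Substituting Z = 1: F(X, Y, 1) = 3*x**2 + 2*x*y - x + y**2 + y + 1.
Note: deg(f) ≤ deg(F) = 2; strict inequality happens when F is divisible by Z (lost terms).


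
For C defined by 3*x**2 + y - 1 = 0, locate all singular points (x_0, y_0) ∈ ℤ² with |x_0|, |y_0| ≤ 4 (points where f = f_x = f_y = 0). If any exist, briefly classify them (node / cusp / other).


No singular points in the scanned grid; C is smooth there.

Compute partial derivatives:
  f_x = 6*x.
  f_y = 1.
f_y = 1 is a nonzero constant, so f_y never vanishes: no point (x, y) can satisfy f = f_x = f_y = 0. In particular no (x, y) ∈ {−4, ..., 4}² is singular; the curve is smooth.


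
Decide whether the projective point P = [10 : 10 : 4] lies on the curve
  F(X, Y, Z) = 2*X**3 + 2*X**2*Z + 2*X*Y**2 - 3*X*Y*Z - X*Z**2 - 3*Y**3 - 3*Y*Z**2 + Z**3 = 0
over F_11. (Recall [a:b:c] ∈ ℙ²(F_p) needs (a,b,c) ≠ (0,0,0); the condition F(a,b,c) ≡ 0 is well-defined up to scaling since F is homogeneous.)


F(10,10,4) ≡ 2 (mod 11); P is NOT on the curve.

Evaluate F(10, 10, 4) term-by-term (mod 11).
  2*X**3 ↦ 2·1000·1·1 = 2000
  2*X**2*Z ↦ 2·100·1·4 = 800
  2*X*Y**2 ↦ 2·10·100·1 = 2000
  -3*X*Y*Z ↦ -3·10·10·4 = -1200
  -X*Z**2 ↦ -1·10·1·16 = -160
  -3*Y**3 ↦ -3·1·1000·1 = -3000
  -3*Y*Z**2 ↦ -3·1·10·16 = -480
  Z**3 ↦ 1·1·1·64 = 64
Sum: F(10, 10, 4) = (2000) + (800) + (2000) + (-1200) + (-160) + (-3000) + (-480) + (64) = 24.
Reducing mod 11: 24 ≡ 2 (mod 11).
Since F(a, b, c) ≡ 2 ≠ 0 (mod 11), P does NOT lie on the curve.


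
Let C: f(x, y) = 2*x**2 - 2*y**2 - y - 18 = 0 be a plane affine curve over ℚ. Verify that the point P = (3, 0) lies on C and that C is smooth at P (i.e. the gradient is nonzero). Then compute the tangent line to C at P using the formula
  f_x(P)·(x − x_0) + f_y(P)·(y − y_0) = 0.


Tangent line at P: 12*x - y - 36 = 0.

Step 1: f(3, 0) = 0, so P lies on C.
Step 2: partial derivatives
  f_x(x, y) = 4*x, f_y(x, y) = -4*y - 1.
  f_x(P) = 12, f_y(P) = -1 (gradient nonzero, so P is smooth).
Step 3: tangent line at P: 12·(x − 3) + -1·(y − 0) = 0.
Expanding: 12*x - y - 36 = 0.


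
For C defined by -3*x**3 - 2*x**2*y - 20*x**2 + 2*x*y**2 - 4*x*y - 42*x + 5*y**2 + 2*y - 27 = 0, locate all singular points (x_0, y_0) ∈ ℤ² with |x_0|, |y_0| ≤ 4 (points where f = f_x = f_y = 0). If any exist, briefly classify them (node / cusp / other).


Singular points: {(-2, -1)}; classification: cusp.

Compute partial derivatives:
  f_x = -9*x**2 - 4*x*y - 40*x + 2*y**2 - 4*y - 42.
  f_y = -2*x**2 + 4*x*y - 4*x + 10*y + 2.
Scan x_0 ∈ {−4, ..., 4}. For each x_0, f_y(x_0, y) is a polynomial in y; find its integer roots y ∈ {−4, ..., 4}, then test f_x and f at those candidates.
  x = -4: f_y(-4, y) = -6*y - 14; no integer root y with |y| ≤ 4.
  x = -3: f_y(-3, y) = -2*y - 4; vanishes at y ∈ {-2}. (-3, -2): f_x = -11 ≠ 0.
  x = -2: f_y(-2, y) = 2*y + 2; vanishes at y ∈ {-1}. (-2, -1): f_x = 0, f = 0 — SINGULAR.
  x = -1: f_y(-1, y) = 6*y + 4; no integer root y with |y| ≤ 4.
  x = 0: f_y(0, y) = 10*y + 2; no integer root y with |y| ≤ 4.
  x = 1: f_y(1, y) = 14*y - 4; no integer root y with |y| ≤ 4.
  x = 2: f_y(2, y) = 18*y - 14; no integer root y with |y| ≤ 4.
  x = 3: f_y(3, y) = 22*y - 28; no integer root y with |y| ≤ 4.
  x = 4: f_y(4, y) = 26*y - 46; no integer root y with |y| ≤ 4.
Only singular point on the grid: (-2, -1).
Classify: substitute x = -2 + u, y = -1 + v and expand: f = -3*u**3 - 2*u**2*v + 2*u*v**2 + v**2.
No constant or linear terms (consistent with a singular point). Quadratic part: v**2. Cubic part: -3*u**3 - 2*u**2*v + 2*u*v**2.
The quadratic part v**2 is a perfect square, so there is a single (double) tangent line v = 0, i.e. y = -1. Restricting the cubic part to that line (v = 0) leaves -3*u**3 ≠ 0, so f is not divisible by v and the branch is v² ≈ 3*u**3 to lowest order — this is a cusp.
Classification: cusp.


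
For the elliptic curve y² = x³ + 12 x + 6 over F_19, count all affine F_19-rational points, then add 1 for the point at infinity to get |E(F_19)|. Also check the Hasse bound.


Affine points = {(0, 5), (0, 14), (1, 0), (2, 0), (4, 2), (4, 17), (5, 1), (5, 18), (6, 3), (6, 16), (8, 5), (8, 14), (9, 8), (9, 11), (10, 9), (10, 10), (11, 5), (11, 14), (12, 4), (12, 15), (14, 7), (14, 12), (16, 0)}; affine count = 23; |E(F_19)| = 24.

Discriminant check: Δ ∝ 4a³ + 27b² = 4·12³ + 27·6² = 4·1728 + 27·36 ≡ 18 (mod 19). Nonzero ⇒ E is nonsingular.
For each x ∈ F_19, compute rhs = x³ + 12·x + 6 mod 19, then count y ∈ F_19 with y² ≡ rhs.
  x = 0: rhs = 6, matching y values: 5, 14 (2 points).
  x = 1: rhs = 0, matching y values: 0 (1 points).
  x = 2: rhs = 0, matching y values: 0 (1 points).
  x = 3: rhs = 12, matching y values: none (0 points).
  x = 4: rhs = 4, matching y values: 2, 17 (2 points).
  x = 5: rhs = 1, matching y values: 1, 18 (2 points).
  x = 6: rhs = 9, matching y values: 3, 16 (2 points).
  x = 7: rhs = 15, matching y values: none (0 points).
  x = 8: rhs = 6, matching y values: 5, 14 (2 points).
  x = 9: rhs = 7, matching y values: 8, 11 (2 points).
  x = 10: rhs = 5, matching y values: 9, 10 (2 points).
  x = 11: rhs = 6, matching y values: 5, 14 (2 points).
  x = 12: rhs = 16, matching y values: 4, 15 (2 points).
  x = 13: rhs = 3, matching y values: none (0 points).
  x = 14: rhs = 11, matching y values: 7, 12 (2 points).
  x = 15: rhs = 8, matching y values: none (0 points).
  x = 16: rhs = 0, matching y values: 0 (1 points).
  x = 17: rhs = 12, matching y values: none (0 points).
  x = 18: rhs = 12, matching y values: none (0 points).
Total affine count: 23.
Full point count |E(F_19)| = 23 + 1 = 24.
Hasse bound: |24 − (19+1)| = |4| = 4 ≤ 2√19 ≈ 8.7178 ✓.


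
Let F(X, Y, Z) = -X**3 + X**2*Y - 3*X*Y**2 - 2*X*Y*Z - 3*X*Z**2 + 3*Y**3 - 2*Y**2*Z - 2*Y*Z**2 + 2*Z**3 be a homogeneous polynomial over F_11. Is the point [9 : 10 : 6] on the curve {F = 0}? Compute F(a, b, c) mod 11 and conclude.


F(9,10,6) ≡ 9 (mod 11); P is NOT on the curve.

Evaluate F(9, 10, 6) term-by-term (mod 11).
  -X**3 ↦ -1·729·1·1 = -729
  X**2*Y ↦ 1·81·10·1 = 810
  -3*X*Y**2 ↦ -3·9·100·1 = -2700
  -2*X*Y*Z ↦ -2·9·10·6 = -1080
  -3*X*Z**2 ↦ -3·9·1·36 = -972
  3*Y**3 ↦ 3·1·1000·1 = 3000
  -2*Y**2*Z ↦ -2·1·100·6 = -1200
  -2*Y*Z**2 ↦ -2·1·10·36 = -720
  2*Z**3 ↦ 2·1·1·216 = 432
Sum: F(9, 10, 6) = (-729) + (810) + (-2700) + (-1080) + (-972) + (3000) + (-1200) + (-720) + (432) = -3159.
Reducing mod 11: -3159 ≡ 9 (mod 11).
Since F(a, b, c) ≡ 9 ≠ 0 (mod 11), P does NOT lie on the curve.


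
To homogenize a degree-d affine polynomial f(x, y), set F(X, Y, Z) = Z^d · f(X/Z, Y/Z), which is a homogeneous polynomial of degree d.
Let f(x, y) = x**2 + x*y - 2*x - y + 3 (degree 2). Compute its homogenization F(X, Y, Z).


F(X, Y, Z) = X**2 + X*Y - 2*X*Z - Y*Z + 3*Z**2

deg(f) = 2.
Substitute x = X/Z, y = Y/Z into f, then multiply by Z^2.
  monomial 1·x^2·y^0 ↦ 1·X^2·Y^0·Z^0.
  monomial 1·x^1·y^1 ↦ 1·X^1·Y^1·Z^0.
  monomial -2·x^1·y^0 ↦ -2·X^1·Y^0·Z^1.
  monomial -1·x^0·y^1 ↦ -1·X^0·Y^1·Z^1.
  monomial 3·x^0·y^0 ↦ 3·X^0·Y^0·Z^2.
Collecting: F(X, Y, Z) = X**2 + X*Y - 2*X*Z - Y*Z + 3*Z**2.


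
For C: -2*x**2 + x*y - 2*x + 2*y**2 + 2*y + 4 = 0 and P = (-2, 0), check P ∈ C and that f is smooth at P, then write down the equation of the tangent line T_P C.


Tangent line at P: 6*x + 12 = 0.

Step 1: f(-2, 0) = 0, so P lies on C.
Step 2: partial derivatives
  f_x(x, y) = -4*x + y - 2, f_y(x, y) = x + 4*y + 2.
  f_x(P) = 6, f_y(P) = 0 (gradient nonzero, so P is smooth).
Step 3: tangent line at P: 6·(x − -2) + 0·(y − 0) = 0.
Expanding: 6*x + 12 = 0.


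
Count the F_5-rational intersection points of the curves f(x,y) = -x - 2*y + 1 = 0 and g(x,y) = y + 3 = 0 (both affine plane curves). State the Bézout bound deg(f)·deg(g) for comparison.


Common zeros: {(2, 2)}; count = 1; Bézout bound = 1.

deg(f) = 1, deg(g) = 1, so Bézout bound = 1.
Scan x ∈ F_5. For each x, list the y ∈ F_5 with f(x, y) ≡ 0 and those with g(x, y) ≡ 0 (mod 5); the common zeros in that column are the intersection.
  x = 0: f ≡ 0 at y ∈ {3}; g ≡ 0 at y ∈ {2}; common: ∅.
  x = 1: f ≡ 0 at y ∈ {0}; g ≡ 0 at y ∈ {2}; common: ∅.
  x = 2: f ≡ 0 at y ∈ {2}; g ≡ 0 at y ∈ {2}; common: {2}.
  x = 3: f ≡ 0 at y ∈ {4}; g ≡ 0 at y ∈ {2}; common: ∅.
  x = 4: f ≡ 0 at y ∈ {1}; g ≡ 0 at y ∈ {2}; common: ∅.
Collecting: common zeros = {(2, 2)}, so the count is 1.
Comparison with the Bézout bound: 1 ≤ 1 = deg(f)·deg(g), as expected for curves with no common component (the bound is attained).


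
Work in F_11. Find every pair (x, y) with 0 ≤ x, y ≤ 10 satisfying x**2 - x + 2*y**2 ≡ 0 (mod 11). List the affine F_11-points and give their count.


Affine F_11-points: {(0, 0), (1, 0), (4, 4), (4, 7), (5, 1), (5, 10), (7, 1), (7, 10), (8, 4), (8, 7)}; count = 10.

For each of the 121 pairs (x, y) ∈ F_11², evaluate f(x, y) mod 11. Record the zeros.
  x = 0: [0↦0, 1↦2, 2↦8, 3↦7, 4↦10, 5↦6, 6↦6, 7↦10, 8↦7, 9↦8, 10↦2]  zeros at y ∈ {0}
  x = 1: [0↦0, 1↦2, 2↦8, 3↦7, 4↦10, 5↦6, 6↦6, 7↦10, 8↦7, 9↦8, 10↦2]  zeros at y ∈ {0}
  x = 2: [0↦2, 1↦4, 2↦10, 3↦9, 4↦1, 5↦8, 6↦8, 7↦1, 8↦9, 9↦10, 10↦4]  zeros at y ∈ ∅
  x = 3: [0↦6, 1↦8, 2↦3, 3↦2, 4↦5, 5↦1, 6↦1, 7↦5, 8↦2, 9↦3, 10↦8]  zeros at y ∈ ∅
  x = 4: [0↦1, 1↦3, 2↦9, 3↦8, 4↦0, 5↦7, 6↦7, 7↦0, 8↦8, 9↦9, 10↦3]  zeros at y ∈ {4, 7}
  x = 5: [0↦9, 1↦0, 2↦6, 3↦5, 4↦8, 5↦4, 6↦4, 7↦8, 8↦5, 9↦6, 10↦0]  zeros at y ∈ {1, 10}
  x = 6: [0↦8, 1↦10, 2↦5, 3↦4, 4↦7, 5↦3, 6↦3, 7↦7, 8↦4, 9↦5, 10↦10]  zeros at y ∈ ∅
  x = 7: [0↦9, 1↦0, 2↦6, 3↦5, 4↦8, 5↦4, 6↦4, 7↦8, 8↦5, 9↦6, 10↦0]  zeros at y ∈ {1, 10}
  x = 8: [0↦1, 1↦3, 2↦9, 3↦8, 4↦0, 5↦7, 6↦7, 7↦0, 8↦8, 9↦9, 10↦3]  zeros at y ∈ {4, 7}
  x = 9: [0↦6, 1↦8, 2↦3, 3↦2, 4↦5, 5↦1, 6↦1, 7↦5, 8↦2, 9↦3, 10↦8]  zeros at y ∈ ∅
  x = 10: [0↦2, 1↦4, 2↦10, 3↦9, 4↦1, 5↦8, 6↦8, 7↦1, 8↦9, 9↦10, 10↦4]  zeros at y ∈ ∅
Collecting zeros: affine points = {(0, 0), (1, 0), (4, 4), (4, 7), (5, 1), (5, 10), (7, 1), (7, 10), (8, 4), (8, 7)}.
Total count |C(F_11)_aff| = 10.


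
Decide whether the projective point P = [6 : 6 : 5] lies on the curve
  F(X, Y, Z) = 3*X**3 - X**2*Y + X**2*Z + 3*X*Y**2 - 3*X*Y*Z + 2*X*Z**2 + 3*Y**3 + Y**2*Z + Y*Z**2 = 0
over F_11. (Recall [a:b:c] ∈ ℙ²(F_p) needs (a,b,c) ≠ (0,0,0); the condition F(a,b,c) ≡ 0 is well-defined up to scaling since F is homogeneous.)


F(6,6,5) ≡ 7 (mod 11); P is NOT on the curve.

Evaluate F(6, 6, 5) term-by-term (mod 11).
  3*X**3 ↦ 3·216·1·1 = 648
  -X**2*Y ↦ -1·36·6·1 = -216
  X**2*Z ↦ 1·36·1·5 = 180
  3*X*Y**2 ↦ 3·6·36·1 = 648
  -3*X*Y*Z ↦ -3·6·6·5 = -540
  2*X*Z**2 ↦ 2·6·1·25 = 300
  3*Y**3 ↦ 3·1·216·1 = 648
  Y**2*Z ↦ 1·1·36·5 = 180
  Y*Z**2 ↦ 1·1·6·25 = 150
Sum: F(6, 6, 5) = (648) + (-216) + (180) + (648) + (-540) + (300) + (648) + (180) + (150) = 1998.
Reducing mod 11: 1998 ≡ 7 (mod 11).
Since F(a, b, c) ≡ 7 ≠ 0 (mod 11), P does NOT lie on the curve.


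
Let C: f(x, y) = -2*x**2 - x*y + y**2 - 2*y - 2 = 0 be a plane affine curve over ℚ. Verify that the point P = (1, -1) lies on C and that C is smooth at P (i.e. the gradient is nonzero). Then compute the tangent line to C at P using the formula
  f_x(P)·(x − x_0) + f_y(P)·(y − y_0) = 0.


Tangent line at P: -3*x - 5*y - 2 = 0.

Step 1: f(1, -1) = 0, so P lies on C.
Step 2: partial derivatives
  f_x(x, y) = -4*x - y, f_y(x, y) = -x + 2*y - 2.
  f_x(P) = -3, f_y(P) = -5 (gradient nonzero, so P is smooth).
Step 3: tangent line at P: -3·(x − 1) + -5·(y − -1) = 0.
Expanding: -3*x - 5*y - 2 = 0.


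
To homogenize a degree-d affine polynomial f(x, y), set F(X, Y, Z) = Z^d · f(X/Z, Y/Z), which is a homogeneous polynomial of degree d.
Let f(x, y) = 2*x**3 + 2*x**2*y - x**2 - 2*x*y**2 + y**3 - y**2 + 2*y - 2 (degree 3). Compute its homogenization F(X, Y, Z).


F(X, Y, Z) = 2*X**3 + 2*X**2*Y - X**2*Z - 2*X*Y**2 + Y**3 - Y**2*Z + 2*Y*Z**2 - 2*Z**3

deg(f) = 3.
Substitute x = X/Z, y = Y/Z into f, then multiply by Z^3.
  monomial 2·x^3·y^0 ↦ 2·X^3·Y^0·Z^0.
  monomial 2·x^2·y^1 ↦ 2·X^2·Y^1·Z^0.
  monomial -1·x^2·y^0 ↦ -1·X^2·Y^0·Z^1.
  monomial -2·x^1·y^2 ↦ -2·X^1·Y^2·Z^0.
  monomial 1·x^0·y^3 ↦ 1·X^0·Y^3·Z^0.
  monomial -1·x^0·y^2 ↦ -1·X^0·Y^2·Z^1.
  monomial 2·x^0·y^1 ↦ 2·X^0·Y^1·Z^2.
  monomial -2·x^0·y^0 ↦ -2·X^0·Y^0·Z^3.
Collecting: F(X, Y, Z) = 2*X**3 + 2*X**2*Y - X**2*Z - 2*X*Y**2 + Y**3 - Y**2*Z + 2*Y*Z**2 - 2*Z**3.


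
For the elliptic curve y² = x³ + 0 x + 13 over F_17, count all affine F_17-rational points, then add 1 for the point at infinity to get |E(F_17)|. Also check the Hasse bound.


Affine points = {(0, 8), (0, 9), (2, 2), (2, 15), (4, 3), (4, 14), (5, 6), (5, 11), (6, 5), (6, 12), (7, 4), (7, 13), (8, 7), (8, 10), (11, 1), (11, 16), (13, 0)}; affine count = 17; |E(F_17)| = 18.

Discriminant check: Δ ∝ 4a³ + 27b² = 4·0³ + 27·13² = 4·0 + 27·169 ≡ 7 (mod 17). Nonzero ⇒ E is nonsingular.
For each x ∈ F_17, compute rhs = x³ + 0·x + 13 mod 17, then count y ∈ F_17 with y² ≡ rhs.
  x = 0: rhs = 13, matching y values: 8, 9 (2 points).
  x = 1: rhs = 14, matching y values: none (0 points).
  x = 2: rhs = 4, matching y values: 2, 15 (2 points).
  x = 3: rhs = 6, matching y values: none (0 points).
  x = 4: rhs = 9, matching y values: 3, 14 (2 points).
  x = 5: rhs = 2, matching y values: 6, 11 (2 points).
  x = 6: rhs = 8, matching y values: 5, 12 (2 points).
  x = 7: rhs = 16, matching y values: 4, 13 (2 points).
  x = 8: rhs = 15, matching y values: 7, 10 (2 points).
  x = 9: rhs = 11, matching y values: none (0 points).
  x = 10: rhs = 10, matching y values: none (0 points).
  x = 11: rhs = 1, matching y values: 1, 16 (2 points).
  x = 12: rhs = 7, matching y values: none (0 points).
  x = 13: rhs = 0, matching y values: 0 (1 points).
  x = 14: rhs = 3, matching y values: none (0 points).
  x = 15: rhs = 5, matching y values: none (0 points).
  x = 16: rhs = 12, matching y values: none (0 points).
Total affine count: 17.
Full point count |E(F_17)| = 17 + 1 = 18.
Hasse bound: |18 − (17+1)| = |0| = 0 ≤ 2√17 ≈ 8.2462 ✓.


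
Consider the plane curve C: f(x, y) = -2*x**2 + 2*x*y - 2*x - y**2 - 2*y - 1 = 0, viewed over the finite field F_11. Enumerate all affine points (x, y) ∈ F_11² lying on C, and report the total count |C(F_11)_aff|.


Affine F_11-points: {(0, 10), (3, 1), (3, 3), (4, 2), (4, 4), (7, 6), (8, 1), (8, 2), (9, 6), (9, 10), (10, 3), (10, 4)}; count = 12.

For each of the 121 pairs (x, y) ∈ F_11², evaluate f(x, y) mod 11. Record the zeros.
  x = 0: [0↦10, 1↦7, 2↦2, 3↦6, 4↦8, 5↦8, 6↦6, 7↦2, 8↦7, 9↦10, 10↦0]  zeros at y ∈ {10}
  x = 1: [0↦6, 1↦5, 2↦2, 3↦8, 4↦1, 5↦3, 6↦3, 7↦1, 8↦8, 9↦2, 10↦5]  zeros at y ∈ ∅
  x = 2: [0↦9, 1↦10, 2↦9, 3↦6, 4↦1, 5↦5, 6↦7, 7↦7, 8↦5, 9↦1, 10↦6]  zeros at y ∈ ∅
  x = 3: [0↦8, 1↦0, 2↦1, 3↦0, 4↦8, 5↦3, 6↦7, 7↦9, 8↦9, 9↦7, 10↦3]  zeros at y ∈ {1, 3}
  x = 4: [0↦3, 1↦8, 2↦0, 3↦1, 4↦0, 5↦8, 6↦3, 7↦7, 8↦9, 9↦9, 10↦7]  zeros at y ∈ {2, 4}
  x = 5: [0↦5, 1↦1, 2↦6, 3↦9, 4↦10, 5↦9, 6↦6, 7↦1, 8↦5, 9↦7, 10↦7]  zeros at y ∈ ∅
  x = 6: [0↦3, 1↦1, 2↦8, 3↦2, 4↦5, 5↦6, 6↦5, 7↦2, 8↦8, 9↦1, 10↦3]  zeros at y ∈ ∅
  x = 7: [0↦8, 1↦8, 2↦6, 3↦2, 4↦7, 5↦10, 6↦0, 7↦10, 8↦7, 9↦2, 10↦6]  zeros at y ∈ {6}
  x = 8: [0↦9, 1↦0, 2↦0, 3↦9, 4↦5, 5↦10, 6↦2, 7↦3, 8↦2, 9↦10, 10↦5]  zeros at y ∈ {1, 2}
  x = 9: [0↦6, 1↦10, 2↦1, 3↦1, 4↦10, 5↦6, 6↦0, 7↦3, 8↦4, 9↦3, 10↦0]  zeros at y ∈ {6, 10}
  x = 10: [0↦10, 1↦5, 2↦9, 3↦0, 4↦0, 5↦9, 6↦5, 7↦10, 8↦2, 9↦3, 10↦2]  zeros at y ∈ {3, 4}
Collecting zeros: affine points = {(0, 10), (3, 1), (3, 3), (4, 2), (4, 4), (7, 6), (8, 1), (8, 2), (9, 6), (9, 10), (10, 3), (10, 4)}.
Total count |C(F_11)_aff| = 12.


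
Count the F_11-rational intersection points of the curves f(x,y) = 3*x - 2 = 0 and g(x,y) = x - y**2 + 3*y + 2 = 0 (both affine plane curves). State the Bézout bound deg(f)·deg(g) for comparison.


Common zeros: {(8, 5), (8, 9)}; count = 2; Bézout bound = 2.

deg(f) = 1, deg(g) = 2, so Bézout bound = 2.
Scan x ∈ F_11. For each x, list the y ∈ F_11 with f(x, y) ≡ 0 and those with g(x, y) ≡ 0 (mod 11); the common zeros in that column are the intersection.
  x = 0: f ≡ 0 at y ∈ ∅; g ≡ 0 at y ∈ ∅; common: ∅.
  x = 1: f ≡ 0 at y ∈ ∅; g ≡ 0 at y ∈ ∅; common: ∅.
  x = 2: f ≡ 0 at y ∈ ∅; g ≡ 0 at y ∈ {4, 10}; common: ∅.
  x = 3: f ≡ 0 at y ∈ ∅; g ≡ 0 at y ∈ ∅; common: ∅.
  x = 4: f ≡ 0 at y ∈ ∅; g ≡ 0 at y ∈ {7}; common: ∅.
  x = 5: f ≡ 0 at y ∈ ∅; g ≡ 0 at y ∈ {6, 8}; common: ∅.
  x = 6: f ≡ 0 at y ∈ ∅; g ≡ 0 at y ∈ ∅; common: ∅.
  x = 7: f ≡ 0 at y ∈ ∅; g ≡ 0 at y ∈ {1, 2}; common: ∅.
  x = 8: f ≡ 0 at y ∈ {0, 1, 2, 3, 4, 5, 6, 7, 8, 9, 10}; g ≡ 0 at y ∈ {5, 9}; common: {5, 9}.
  x = 9: f ≡ 0 at y ∈ ∅; g ≡ 0 at y ∈ {0, 3}; common: ∅.
  x = 10: f ≡ 0 at y ∈ ∅; g ≡ 0 at y ∈ ∅; common: ∅.
Collecting: common zeros = {(8, 5), (8, 9)}, so the count is 2.
Comparison with the Bézout bound: 2 ≤ 2 = deg(f)·deg(g), as expected for curves with no common component (the bound is attained).


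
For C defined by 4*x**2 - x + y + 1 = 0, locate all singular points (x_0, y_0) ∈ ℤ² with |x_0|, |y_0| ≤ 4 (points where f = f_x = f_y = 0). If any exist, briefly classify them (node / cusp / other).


No singular points in the scanned grid; C is smooth there.

Compute partial derivatives:
  f_x = 8*x - 1.
  f_y = 1.
f_y = 1 is a nonzero constant, so f_y never vanishes: no point (x, y) can satisfy f = f_x = f_y = 0. In particular no (x, y) ∈ {−4, ..., 4}² is singular; the curve is smooth.


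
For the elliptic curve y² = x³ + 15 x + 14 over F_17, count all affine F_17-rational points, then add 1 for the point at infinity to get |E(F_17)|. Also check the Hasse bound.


Affine points = {(1, 8), (1, 9), (2, 1), (2, 16), (3, 1), (3, 16), (4, 6), (4, 11), (8, 0), (10, 5), (10, 12), (12, 1), (12, 16), (13, 3), (13, 14), (16, 7), (16, 10)}; affine count = 17; |E(F_17)| = 18.

Discriminant check: Δ ∝ 4a³ + 27b² = 4·15³ + 27·14² = 4·3375 + 27·196 ≡ 7 (mod 17). Nonzero ⇒ E is nonsingular.
For each x ∈ F_17, compute rhs = x³ + 15·x + 14 mod 17, then count y ∈ F_17 with y² ≡ rhs.
  x = 0: rhs = 14, matching y values: none (0 points).
  x = 1: rhs = 13, matching y values: 8, 9 (2 points).
  x = 2: rhs = 1, matching y values: 1, 16 (2 points).
  x = 3: rhs = 1, matching y values: 1, 16 (2 points).
  x = 4: rhs = 2, matching y values: 6, 11 (2 points).
  x = 5: rhs = 10, matching y values: none (0 points).
  x = 6: rhs = 14, matching y values: none (0 points).
  x = 7: rhs = 3, matching y values: none (0 points).
  x = 8: rhs = 0, matching y values: 0 (1 points).
  x = 9: rhs = 11, matching y values: none (0 points).
  x = 10: rhs = 8, matching y values: 5, 12 (2 points).
  x = 11: rhs = 14, matching y values: none (0 points).
  x = 12: rhs = 1, matching y values: 1, 16 (2 points).
  x = 13: rhs = 9, matching y values: 3, 14 (2 points).
  x = 14: rhs = 10, matching y values: none (0 points).
  x = 15: rhs = 10, matching y values: none (0 points).
  x = 16: rhs = 15, matching y values: 7, 10 (2 points).
Total affine count: 17.
Full point count |E(F_17)| = 17 + 1 = 18.
Hasse bound: |18 − (17+1)| = |0| = 0 ≤ 2√17 ≈ 8.2462 ✓.


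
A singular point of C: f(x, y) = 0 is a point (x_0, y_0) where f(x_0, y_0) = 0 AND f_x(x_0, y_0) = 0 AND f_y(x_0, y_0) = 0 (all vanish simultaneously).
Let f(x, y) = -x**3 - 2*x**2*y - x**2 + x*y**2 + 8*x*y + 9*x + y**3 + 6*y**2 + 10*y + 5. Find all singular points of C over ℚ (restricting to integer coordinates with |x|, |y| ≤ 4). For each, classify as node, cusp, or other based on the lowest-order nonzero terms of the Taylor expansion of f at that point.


Singular points: {(1, -2)}; classification: cusp.

Compute partial derivatives:
  f_x = -3*x**2 - 4*x*y - 2*x + y**2 + 8*y + 9.
  f_y = -2*x**2 + 2*x*y + 8*x + 3*y**2 + 12*y + 10.
Scan x_0 ∈ {−4, ..., 4}. For each x_0, f_y(x_0, y) is a polynomial in y; find its integer roots y ∈ {−4, ..., 4}, then test f_x and f at those candidates.
  x = -4: f_y(-4, y) = 3*y**2 + 4*y - 54; no integer root y with |y| ≤ 4.
  x = -3: f_y(-3, y) = 3*y**2 + 6*y - 32; no integer root y with |y| ≤ 4.
  x = -2: f_y(-2, y) = 3*y**2 + 8*y - 14; no integer root y with |y| ≤ 4.
  x = -1: f_y(-1, y) = 3*y**2 + 10*y; vanishes at y ∈ {0}. (-1, 0): f_x = 8 ≠ 0.
  x = 0: f_y(0, y) = 3*y**2 + 12*y + 10; no integer root y with |y| ≤ 4.
  x = 1: f_y(1, y) = 3*y**2 + 14*y + 16; vanishes at y ∈ {-2}. (1, -2): f_x = 0, f = 0 — SINGULAR.
  x = 2: f_y(2, y) = 3*y**2 + 16*y + 18; no integer root y with |y| ≤ 4.
  x = 3: f_y(3, y) = 3*y**2 + 18*y + 16; no integer root y with |y| ≤ 4.
  x = 4: f_y(4, y) = 3*y**2 + 20*y + 10; no integer root y with |y| ≤ 4.
Only singular point on the grid: (1, -2).
Classify: substitute x = 1 + u, y = -2 + v and expand: f = -u**3 - 2*u**2*v + u*v**2 + v**3 + v**2.
No constant or linear terms (consistent with a singular point). Quadratic part: v**2. Cubic part: -u**3 - 2*u**2*v + u*v**2 + v**3.
The quadratic part v**2 is a perfect square, so there is a single (double) tangent line v = 0, i.e. y = -2. Restricting the cubic part to that line (v = 0) leaves -u**3 ≠ 0, so f is not divisible by v and the branch is v² ≈ u**3 to lowest order — this is a cusp.
Classification: cusp.


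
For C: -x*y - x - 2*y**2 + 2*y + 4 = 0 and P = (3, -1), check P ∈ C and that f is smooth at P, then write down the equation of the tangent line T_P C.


Tangent line at P: 3*y + 3 = 0.

Step 1: f(3, -1) = 0, so P lies on C.
Step 2: partial derivatives
  f_x(x, y) = -y - 1, f_y(x, y) = -x - 4*y + 2.
  f_x(P) = 0, f_y(P) = 3 (gradient nonzero, so P is smooth).
Step 3: tangent line at P: 0·(x − 3) + 3·(y − -1) = 0.
Expanding: 3*y + 3 = 0.


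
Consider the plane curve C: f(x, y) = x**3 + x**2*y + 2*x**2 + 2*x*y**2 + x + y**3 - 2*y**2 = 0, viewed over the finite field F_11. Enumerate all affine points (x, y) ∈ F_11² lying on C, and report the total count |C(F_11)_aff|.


Affine F_11-points: {(0, 0), (0, 2), (2, 6), (3, 6), (5, 9), (6, 1), (9, 6), (10, 0), (10, 7), (10, 8)}; count = 10.

For each of the 121 pairs (x, y) ∈ F_11², evaluate f(x, y) mod 11. Record the zeros.
  x = 0: [0↦0, 1↦10, 2↦0, 3↦9, 4↦10, 5↦9, 6↦1, 7↦3, 8↦10, 9↦6, 10↦8]  zeros at y ∈ {0, 2}
  x = 1: [0↦4, 1↦6, 2↦3, 3↦1, 4↦6, 5↦2, 6↦6, 7↦2, 8↦7, 9↦5, 10↦2]  zeros at y ∈ ∅
  x = 2: [0↦7, 1↦3, 2↦9, 3↦9, 4↦9, 5↦4, 6↦0, 7↦3, 8↦8, 9↦10, 10↦4]  zeros at y ∈ {6}
  x = 3: [0↦4, 1↦7, 2↦2, 3↦6, 4↦3, 5↦10, 6↦0, 7↦1, 8↦8, 9↦5, 10↦9]  zeros at y ∈ {6}
  x = 4: [0↦1, 1↦2, 2↦10, 3↦9, 4↦5, 5↦4, 6↦1, 7↦2, 8↦2, 9↦7, 10↦1]  zeros at y ∈ ∅
  x = 5: [0↦4, 1↦5, 2↦6, 3↦2, 4↦10, 5↦3, 6↦9, 7↦1, 8↦7, 9↦0, 10↦8]  zeros at y ∈ {9}
  x = 6: [0↦8, 1↦0, 2↦7, 3↦2, 4↦2, 5↦2, 6↦8, 7↦4, 8↦7, 9↦1, 10↦3]  zeros at y ∈ {1}
  x = 7: [0↦8, 1↦4, 2↦8, 3↦4, 4↦9, 5↦7, 6↦4, 7↦6, 8↦8, 9↦5, 10↦3]  zeros at y ∈ ∅
  x = 8: [0↦10, 1↦1, 2↦4, 3↦3, 4↦4, 5↦2, 6↦3, 7↦2, 8↦5, 9↦7, 10↦3]  zeros at y ∈ ∅
  x = 9: [0↦9, 1↦8, 2↦1, 3↦5, 4↦4, 5↦4, 6↦0, 7↦9, 8↦4, 9↦2, 10↦9]  zeros at y ∈ {6}
  x = 10: [0↦0, 1↦9, 2↦5, 3↦5, 4↦4, 5↦8, 6↦1, 7↦0, 8↦0, 9↦7, 10↦5]  zeros at y ∈ {0, 7, 8}
Collecting zeros: affine points = {(0, 0), (0, 2), (2, 6), (3, 6), (5, 9), (6, 1), (9, 6), (10, 0), (10, 7), (10, 8)}.
Total count |C(F_11)_aff| = 10.


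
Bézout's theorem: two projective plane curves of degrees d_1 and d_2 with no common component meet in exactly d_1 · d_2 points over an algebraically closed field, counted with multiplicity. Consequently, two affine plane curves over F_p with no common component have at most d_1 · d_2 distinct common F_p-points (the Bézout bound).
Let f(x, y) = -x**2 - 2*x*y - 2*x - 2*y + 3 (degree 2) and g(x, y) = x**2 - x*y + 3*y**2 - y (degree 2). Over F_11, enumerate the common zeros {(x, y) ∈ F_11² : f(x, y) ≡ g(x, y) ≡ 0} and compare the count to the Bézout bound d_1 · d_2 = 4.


Common zeros: {(5, 1)}; count = 1; Bézout bound = 4.

deg(f) = 2, deg(g) = 2, so Bézout bound = 4.
Scan x ∈ F_11. For each x, list the y ∈ F_11 with f(x, y) ≡ 0 and those with g(x, y) ≡ 0 (mod 11); the common zeros in that column are the intersection.
  x = 0: f ≡ 0 at y ∈ {7}; g ≡ 0 at y ∈ {0, 4}; common: ∅.
  x = 1: f ≡ 0 at y ∈ {0}; g ≡ 0 at y ∈ {3, 5}; common: ∅.
  x = 2: f ≡ 0 at y ∈ {1}; g ≡ 0 at y ∈ {3, 9}; common: ∅.
  x = 3: f ≡ 0 at y ∈ {4}; g ≡ 0 at y ∈ ∅; common: ∅.
  x = 4: f ≡ 0 at y ∈ {10}; g ≡ 0 at y ∈ {4, 5}; common: ∅.
  x = 5: f ≡ 0 at y ∈ {1}; g ≡ 0 at y ∈ {1}; common: {1}.
  x = 6: f ≡ 0 at y ∈ {7}; g ≡ 0 at y ∈ ∅; common: ∅.
  x = 7: f ≡ 0 at y ∈ {10}; g ≡ 0 at y ∈ {1, 9}; common: ∅.
  x = 8: f ≡ 0 at y ∈ {0}; g ≡ 0 at y ∈ ∅; common: ∅.
  x = 9: f ≡ 0 at y ∈ {4}; g ≡ 0 at y ∈ ∅; common: ∅.
  x = 10: f ≡ 0 at y ∈ ∅; g ≡ 0 at y ∈ ∅; common: ∅.
Collecting: common zeros = {(5, 1)}, so the count is 1.
Comparison with the Bézout bound: 1 ≤ 4 = deg(f)·deg(g), as expected for curves with no common component (the affine F_11-count falls short of the bound because intersections may lie at infinity, over extension fields, or carry multiplicity).


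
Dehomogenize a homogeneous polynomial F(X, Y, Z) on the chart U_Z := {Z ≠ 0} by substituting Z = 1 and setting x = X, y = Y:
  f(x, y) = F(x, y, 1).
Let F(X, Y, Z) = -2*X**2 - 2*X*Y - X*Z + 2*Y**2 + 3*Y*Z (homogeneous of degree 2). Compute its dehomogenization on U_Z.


f(x, y) = -2*x**2 - 2*x*y - x + 2*y**2 + 3*y

On U_Z we set Z = 1. Each monomial c·X^i·Y^j·Z^k in F becomes c·x^i·y^j·1^k = c·x^i·y^j.
Substituting Z = 1: F(X, Y, 1) = -2*x**2 - 2*x*y - x + 2*y**2 + 3*y.
Note: deg(f) ≤ deg(F) = 2; strict inequality happens when F is divisible by Z (lost terms).


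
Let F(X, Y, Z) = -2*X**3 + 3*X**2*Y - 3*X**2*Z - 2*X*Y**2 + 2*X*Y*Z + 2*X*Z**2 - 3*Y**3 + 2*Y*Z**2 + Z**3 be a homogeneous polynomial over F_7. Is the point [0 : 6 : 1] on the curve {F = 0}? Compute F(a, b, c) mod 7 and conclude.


F(0,6,1) ≡ 2 (mod 7); P is NOT on the curve.

Evaluate F(0, 6, 1) term-by-term (mod 7).
  -2*X**3 ↦ -2·0·1·1 = 0
  3*X**2*Y ↦ 3·0·6·1 = 0
  -3*X**2*Z ↦ -3·0·1·1 = 0
  -2*X*Y**2 ↦ -2·0·36·1 = 0
  2*X*Y*Z ↦ 2·0·6·1 = 0
  2*X*Z**2 ↦ 2·0·1·1 = 0
  -3*Y**3 ↦ -3·1·216·1 = -648
  2*Y*Z**2 ↦ 2·1·6·1 = 12
  Z**3 ↦ 1·1·1·1 = 1
Sum: F(0, 6, 1) = (0) + (0) + (0) + (0) + (0) + (0) + (-648) + (12) + (1) = -635.
Reducing mod 7: -635 ≡ 2 (mod 7).
Since F(a, b, c) ≡ 2 ≠ 0 (mod 7), P does NOT lie on the curve.


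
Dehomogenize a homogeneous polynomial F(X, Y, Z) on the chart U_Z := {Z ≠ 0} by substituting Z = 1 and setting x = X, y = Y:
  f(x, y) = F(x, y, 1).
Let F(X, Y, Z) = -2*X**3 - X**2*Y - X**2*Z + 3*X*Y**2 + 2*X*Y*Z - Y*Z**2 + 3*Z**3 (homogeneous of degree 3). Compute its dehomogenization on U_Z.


f(x, y) = -2*x**3 - x**2*y - x**2 + 3*x*y**2 + 2*x*y - y + 3

On U_Z we set Z = 1. Each monomial c·X^i·Y^j·Z^k in F becomes c·x^i·y^j·1^k = c·x^i·y^j.
Substituting Z = 1: F(X, Y, 1) = -2*x**3 - x**2*y - x**2 + 3*x*y**2 + 2*x*y - y + 3.
Note: deg(f) ≤ deg(F) = 3; strict inequality happens when F is divisible by Z (lost terms).


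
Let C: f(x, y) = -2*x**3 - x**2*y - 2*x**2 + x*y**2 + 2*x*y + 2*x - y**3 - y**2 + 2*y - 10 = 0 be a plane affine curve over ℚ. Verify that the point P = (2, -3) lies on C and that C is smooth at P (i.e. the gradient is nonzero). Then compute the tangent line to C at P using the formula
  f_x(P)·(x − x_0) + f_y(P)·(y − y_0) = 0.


Tangent line at P: -15*x - 31*y - 63 = 0.

Step 1: f(2, -3) = 0, so P lies on C.
Step 2: partial derivatives
  f_x(x, y) = -6*x**2 - 2*x*y - 4*x + y**2 + 2*y + 2, f_y(x, y) = -x**2 + 2*x*y + 2*x - 3*y**2 - 2*y + 2.
  f_x(P) = -15, f_y(P) = -31 (gradient nonzero, so P is smooth).
Step 3: tangent line at P: -15·(x − 2) + -31·(y − -3) = 0.
Expanding: -15*x - 31*y - 63 = 0.


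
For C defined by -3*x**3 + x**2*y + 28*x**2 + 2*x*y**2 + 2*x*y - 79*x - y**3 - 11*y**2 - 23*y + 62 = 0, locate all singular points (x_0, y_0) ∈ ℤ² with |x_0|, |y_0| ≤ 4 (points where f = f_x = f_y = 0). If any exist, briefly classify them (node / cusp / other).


Singular points: {(3, -2)}; classification: node.

Compute partial derivatives:
  f_x = -9*x**2 + 2*x*y + 56*x + 2*y**2 + 2*y - 79.
  f_y = x**2 + 4*x*y + 2*x - 3*y**2 - 22*y - 23.
Scan x_0 ∈ {−4, ..., 4}. For each x_0, f_y(x_0, y) is a polynomial in y; find its integer roots y ∈ {−4, ..., 4}, then test f_x and f at those candidates.
  x = -4: f_y(-4, y) = -3*y**2 - 38*y - 15; no integer root y with |y| ≤ 4.
  x = -3: f_y(-3, y) = -3*y**2 - 34*y - 20; no integer root y with |y| ≤ 4.
  x = -2: f_y(-2, y) = -3*y**2 - 30*y - 23; no integer root y with |y| ≤ 4.
  x = -1: f_y(-1, y) = -3*y**2 - 26*y - 24; no integer root y with |y| ≤ 4.
  x = 0: f_y(0, y) = -3*y**2 - 22*y - 23; no integer root y with |y| ≤ 4.
  x = 1: f_y(1, y) = -3*y**2 - 18*y - 20; no integer root y with |y| ≤ 4.
  x = 2: f_y(2, y) = -3*y**2 - 14*y - 15; vanishes at y ∈ {-3}. (2, -3): f_x = -3 ≠ 0.
  x = 3: f_y(3, y) = -3*y**2 - 10*y - 8; vanishes at y ∈ {-2}. (3, -2): f_x = 0, f = 0 — SINGULAR.
  x = 4: f_y(4, y) = -3*y**2 - 6*y + 1; no integer root y with |y| ≤ 4.
Only singular point on the grid: (3, -2).
Classify: substitute x = 3 + u, y = -2 + v and expand: f = -3*u**3 + u**2*v - u**2 + 2*u*v**2 - v**3 + v**2.
No constant or linear terms (consistent with a singular point). Quadratic part: -u**2 + v**2. Cubic part: -3*u**3 + u**2*v + 2*u*v**2 - v**3.
The quadratic part v**2 - u**2 = (v − u)(v + u) splits into two distinct linear factors, so there are two distinct tangent lines y − -2 = ±(x − 3) — this is a node (ordinary double point).
Classification: node.


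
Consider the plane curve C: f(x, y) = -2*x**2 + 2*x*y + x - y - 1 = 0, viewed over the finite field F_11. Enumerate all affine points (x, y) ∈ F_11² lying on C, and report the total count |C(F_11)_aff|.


Affine F_11-points: {(0, 10), (1, 2), (2, 6), (3, 1), (4, 1), (5, 10), (7, 2), (8, 0), (9, 0), (10, 6)}; count = 10.

For each of the 121 pairs (x, y) ∈ F_11², evaluate f(x, y) mod 11. Record the zeros.
  x = 0: [0↦10, 1↦9, 2↦8, 3↦7, 4↦6, 5↦5, 6↦4, 7↦3, 8↦2, 9↦1, 10↦0]  zeros at y ∈ {10}
  x = 1: [0↦9, 1↦10, 2↦0, 3↦1, 4↦2, 5↦3, 6↦4, 7↦5, 8↦6, 9↦7, 10↦8]  zeros at y ∈ {2}
  x = 2: [0↦4, 1↦7, 2↦10, 3↦2, 4↦5, 5↦8, 6↦0, 7↦3, 8↦6, 9↦9, 10↦1]  zeros at y ∈ {6}
  x = 3: [0↦6, 1↦0, 2↦5, 3↦10, 4↦4, 5↦9, 6↦3, 7↦8, 8↦2, 9↦7, 10↦1]  zeros at y ∈ {1}
  x = 4: [0↦4, 1↦0, 2↦7, 3↦3, 4↦10, 5↦6, 6↦2, 7↦9, 8↦5, 9↦1, 10↦8]  zeros at y ∈ {1}
  x = 5: [0↦9, 1↦7, 2↦5, 3↦3, 4↦1, 5↦10, 6↦8, 7↦6, 8↦4, 9↦2, 10↦0]  zeros at y ∈ {10}
  x = 6: [0↦10, 1↦10, 2↦10, 3↦10, 4↦10, 5↦10, 6↦10, 7↦10, 8↦10, 9↦10, 10↦10]  zeros at y ∈ ∅
  x = 7: [0↦7, 1↦9, 2↦0, 3↦2, 4↦4, 5↦6, 6↦8, 7↦10, 8↦1, 9↦3, 10↦5]  zeros at y ∈ {2}
  x = 8: [0↦0, 1↦4, 2↦8, 3↦1, 4↦5, 5↦9, 6↦2, 7↦6, 8↦10, 9↦3, 10↦7]  zeros at y ∈ {0}
  x = 9: [0↦0, 1↦6, 2↦1, 3↦7, 4↦2, 5↦8, 6↦3, 7↦9, 8↦4, 9↦10, 10↦5]  zeros at y ∈ {0}
  x = 10: [0↦7, 1↦4, 2↦1, 3↦9, 4↦6, 5↦3, 6↦0, 7↦8, 8↦5, 9↦2, 10↦10]  zeros at y ∈ {6}
Collecting zeros: affine points = {(0, 10), (1, 2), (2, 6), (3, 1), (4, 1), (5, 10), (7, 2), (8, 0), (9, 0), (10, 6)}.
Total count |C(F_11)_aff| = 10.


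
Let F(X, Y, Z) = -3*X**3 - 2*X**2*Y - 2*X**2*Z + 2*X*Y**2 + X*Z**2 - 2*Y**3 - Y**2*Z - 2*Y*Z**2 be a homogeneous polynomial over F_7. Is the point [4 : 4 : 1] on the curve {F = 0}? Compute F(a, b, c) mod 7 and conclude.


F(4,4,1) ≡ 6 (mod 7); P is NOT on the curve.

Evaluate F(4, 4, 1) term-by-term (mod 7).
  -3*X**3 ↦ -3·64·1·1 = -192
  -2*X**2*Y ↦ -2·16·4·1 = -128
  -2*X**2*Z ↦ -2·16·1·1 = -32
  2*X*Y**2 ↦ 2·4·16·1 = 128
  X*Z**2 ↦ 1·4·1·1 = 4
  -2*Y**3 ↦ -2·1·64·1 = -128
  -Y**2*Z ↦ -1·1·16·1 = -16
  -2*Y*Z**2 ↦ -2·1·4·1 = -8
Sum: F(4, 4, 1) = (-192) + (-128) + (-32) + (128) + (4) + (-128) + (-16) + (-8) = -372.
Reducing mod 7: -372 ≡ 6 (mod 7).
Since F(a, b, c) ≡ 6 ≠ 0 (mod 7), P does NOT lie on the curve.


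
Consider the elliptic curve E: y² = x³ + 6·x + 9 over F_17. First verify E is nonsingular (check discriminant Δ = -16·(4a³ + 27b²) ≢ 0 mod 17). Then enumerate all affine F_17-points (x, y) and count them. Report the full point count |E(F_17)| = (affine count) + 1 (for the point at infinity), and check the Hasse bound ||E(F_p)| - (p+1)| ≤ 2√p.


Affine points = {(0, 3), (0, 14), (1, 4), (1, 13), (8, 5), (8, 12), (10, 7), (10, 10), (14, 7), (14, 10), (16, 6), (16, 11)}; affine count = 12; |E(F_17)| = 13.

Discriminant check: Δ ∝ 4a³ + 27b² = 4·6³ + 27·9² = 4·216 + 27·81 ≡ 8 (mod 17). Nonzero ⇒ E is nonsingular.
For each x ∈ F_17, compute rhs = x³ + 6·x + 9 mod 17, then count y ∈ F_17 with y² ≡ rhs.
  x = 0: rhs = 9, matching y values: 3, 14 (2 points).
  x = 1: rhs = 16, matching y values: 4, 13 (2 points).
  x = 2: rhs = 12, matching y values: none (0 points).
  x = 3: rhs = 3, matching y values: none (0 points).
  x = 4: rhs = 12, matching y values: none (0 points).
  x = 5: rhs = 11, matching y values: none (0 points).
  x = 6: rhs = 6, matching y values: none (0 points).
  x = 7: rhs = 3, matching y values: none (0 points).
  x = 8: rhs = 8, matching y values: 5, 12 (2 points).
  x = 9: rhs = 10, matching y values: none (0 points).
  x = 10: rhs = 15, matching y values: 7, 10 (2 points).
  x = 11: rhs = 12, matching y values: none (0 points).
  x = 12: rhs = 7, matching y values: none (0 points).
  x = 13: rhs = 6, matching y values: none (0 points).
  x = 14: rhs = 15, matching y values: 7, 10 (2 points).
  x = 15: rhs = 6, matching y values: none (0 points).
  x = 16: rhs = 2, matching y values: 6, 11 (2 points).
Total affine count: 12.
Full point count |E(F_17)| = 12 + 1 = 13.
Hasse bound: |13 − (17+1)| = |-5| = 5 ≤ 2√17 ≈ 8.2462 ✓.


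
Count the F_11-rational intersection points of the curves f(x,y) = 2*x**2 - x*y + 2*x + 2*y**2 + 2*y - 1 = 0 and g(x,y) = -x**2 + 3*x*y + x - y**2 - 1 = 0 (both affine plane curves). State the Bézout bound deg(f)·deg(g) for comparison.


Common zeros: ∅; count = 0; Bézout bound = 4.

deg(f) = 2, deg(g) = 2, so Bézout bound = 4.
Scan x ∈ F_11. For each x, list the y ∈ F_11 with f(x, y) ≡ 0 and those with g(x, y) ≡ 0 (mod 11); the common zeros in that column are the intersection.
  x = 0: f ≡ 0 at y ∈ {2, 8}; g ≡ 0 at y ∈ ∅; common: ∅.
  x = 1: f ≡ 0 at y ∈ ∅; g ≡ 0 at y ∈ {5, 9}; common: ∅.
  x = 2: f ≡ 0 at y ∈ {0}; g ≡ 0 at y ∈ ∅; common: ∅.
  x = 3: f ≡ 0 at y ∈ {8, 9}; g ≡ 0 at y ∈ {3, 6}; common: ∅.
  x = 4: f ≡ 0 at y ∈ {6}; g ≡ 0 at y ∈ {5, 7}; common: ∅.
  x = 5: f ≡ 0 at y ∈ ∅; g ≡ 0 at y ∈ {6, 9}; common: ∅.
  x = 6: f ≡ 0 at y ∈ {4, 9}; g ≡ 0 at y ∈ ∅; common: ∅.
  x = 7: f ≡ 0 at y ∈ ∅; g ≡ 0 at y ∈ {3, 7}; common: ∅.
  x = 8: f ≡ 0 at y ∈ {0, 3}; g ≡ 0 at y ∈ ∅; common: ∅.
  x = 9: f ≡ 0 at y ∈ {3, 6}; g ≡ 0 at y ∈ ∅; common: ∅.
  x = 10: f ≡ 0 at y ∈ ∅; g ≡ 0 at y ∈ ∅; common: ∅.
Collecting: common zeros = ∅, so the count is 0.
Comparison with the Bézout bound: 0 ≤ 4 = deg(f)·deg(g), as expected for curves with no common component (the affine F_11-count falls short of the bound because intersections may lie at infinity, over extension fields, or carry multiplicity).


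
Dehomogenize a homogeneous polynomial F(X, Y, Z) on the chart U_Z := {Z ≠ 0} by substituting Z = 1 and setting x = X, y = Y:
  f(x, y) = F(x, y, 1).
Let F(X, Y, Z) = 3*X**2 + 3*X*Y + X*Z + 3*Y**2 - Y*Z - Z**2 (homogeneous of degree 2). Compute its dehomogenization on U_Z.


f(x, y) = 3*x**2 + 3*x*y + x + 3*y**2 - y - 1

On U_Z we set Z = 1. Each monomial c·X^i·Y^j·Z^k in F becomes c·x^i·y^j·1^k = c·x^i·y^j.
Substituting Z = 1: F(X, Y, 1) = 3*x**2 + 3*x*y + x + 3*y**2 - y - 1.
Note: deg(f) ≤ deg(F) = 2; strict inequality happens when F is divisible by Z (lost terms).


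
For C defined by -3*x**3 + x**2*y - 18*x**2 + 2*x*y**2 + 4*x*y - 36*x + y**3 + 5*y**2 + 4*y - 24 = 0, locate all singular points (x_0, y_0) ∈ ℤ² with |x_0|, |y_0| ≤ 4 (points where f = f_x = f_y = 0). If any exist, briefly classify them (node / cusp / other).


Singular points: {(-2, 0)}; classification: cusp.

Compute partial derivatives:
  f_x = -9*x**2 + 2*x*y - 36*x + 2*y**2 + 4*y - 36.
  f_y = x**2 + 4*x*y + 4*x + 3*y**2 + 10*y + 4.
Scan x_0 ∈ {−4, ..., 4}. For each x_0, f_y(x_0, y) is a polynomial in y; find its integer roots y ∈ {−4, ..., 4}, then test f_x and f at those candidates.
  x = -4: f_y(-4, y) = 3*y**2 - 6*y + 4; no integer root y with |y| ≤ 4.
  x = -3: f_y(-3, y) = 3*y**2 - 2*y + 1; no integer root y with |y| ≤ 4.
  x = -2: f_y(-2, y) = 3*y**2 + 2*y; vanishes at y ∈ {0}. (-2, 0): f_x = 0, f = 0 — SINGULAR.
  x = -1: f_y(-1, y) = 3*y**2 + 6*y + 1; no integer root y with |y| ≤ 4.
  x = 0: f_y(0, y) = 3*y**2 + 10*y + 4; no integer root y with |y| ≤ 4.
  x = 1: f_y(1, y) = 3*y**2 + 14*y + 9; no integer root y with |y| ≤ 4.
  x = 2: f_y(2, y) = 3*y**2 + 18*y + 16; no integer root y with |y| ≤ 4.
  x = 3: f_y(3, y) = 3*y**2 + 22*y + 25; no integer root y with |y| ≤ 4.
  x = 4: f_y(4, y) = 3*y**2 + 26*y + 36; no integer root y with |y| ≤ 4.
Only singular point on the grid: (-2, 0).
Classify: substitute x = -2 + u, y = 0 + v and expand: f = -3*u**3 + u**2*v + 2*u*v**2 + v**3 + v**2.
No constant or linear terms (consistent with a singular point). Quadratic part: v**2. Cubic part: -3*u**3 + u**2*v + 2*u*v**2 + v**3.
The quadratic part v**2 is a perfect square, so there is a single (double) tangent line v = 0, i.e. y = 0. Restricting the cubic part to that line (v = 0) leaves -3*u**3 ≠ 0, so f is not divisible by v and the branch is v² ≈ 3*u**3 to lowest order — this is a cusp.
Classification: cusp.
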